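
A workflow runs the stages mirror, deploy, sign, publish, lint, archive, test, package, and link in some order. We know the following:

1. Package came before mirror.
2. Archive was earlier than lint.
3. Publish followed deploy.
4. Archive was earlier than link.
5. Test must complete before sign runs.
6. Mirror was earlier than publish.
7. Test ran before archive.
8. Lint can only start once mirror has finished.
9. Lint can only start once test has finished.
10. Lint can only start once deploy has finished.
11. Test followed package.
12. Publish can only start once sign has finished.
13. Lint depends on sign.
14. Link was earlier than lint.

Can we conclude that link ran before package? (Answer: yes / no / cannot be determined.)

Tracing the constraints gives package → test → archive → link, so package must come before link.
That means link cannot be before package.

no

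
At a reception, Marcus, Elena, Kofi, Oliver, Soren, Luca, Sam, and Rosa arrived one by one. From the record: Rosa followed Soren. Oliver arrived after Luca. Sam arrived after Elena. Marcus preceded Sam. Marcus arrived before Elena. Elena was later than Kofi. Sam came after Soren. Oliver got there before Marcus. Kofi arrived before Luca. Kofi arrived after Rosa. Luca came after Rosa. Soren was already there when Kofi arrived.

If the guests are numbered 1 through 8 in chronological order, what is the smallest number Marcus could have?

6

Kofi, Luca, Oliver, Rosa, and Soren must all come before Marcus — 5 forced predecessors.
Nothing else is forced ahead of Marcus, so their earliest slot is position 5 + 1 = 6.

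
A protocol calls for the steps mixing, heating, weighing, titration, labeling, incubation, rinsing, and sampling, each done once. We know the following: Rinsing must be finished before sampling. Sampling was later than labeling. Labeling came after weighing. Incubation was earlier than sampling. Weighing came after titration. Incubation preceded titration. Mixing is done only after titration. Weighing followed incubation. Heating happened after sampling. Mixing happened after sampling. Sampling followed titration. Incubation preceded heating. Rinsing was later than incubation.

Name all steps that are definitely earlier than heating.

incubation, labeling, rinsing, sampling, titration, weighing

Directly stated before heating: incubation and sampling.
Labeling reaches heating via labeling → sampling → heating.
Rinsing reaches heating via rinsing → sampling → heating.
Titration reaches heating via titration → sampling → heating.
Likewise weighing reaches heating by chaining the stated constraints.
No chain forces mixing ahead of heating.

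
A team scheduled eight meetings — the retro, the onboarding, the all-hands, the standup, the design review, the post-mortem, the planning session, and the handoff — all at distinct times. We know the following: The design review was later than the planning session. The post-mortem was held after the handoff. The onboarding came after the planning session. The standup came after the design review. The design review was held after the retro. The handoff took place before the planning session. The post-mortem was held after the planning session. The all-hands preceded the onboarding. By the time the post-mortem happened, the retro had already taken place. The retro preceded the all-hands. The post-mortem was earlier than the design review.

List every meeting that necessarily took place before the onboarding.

the all-hands, the handoff, the planning session, the retro

Directly stated before the onboarding: the all-hands and the planning session.
The handoff reaches the onboarding via the handoff → the planning session → the onboarding.
The retro reaches the onboarding via the retro → the all-hands → the onboarding.
No chain forces the post-mortem (or any of the others) ahead of the onboarding.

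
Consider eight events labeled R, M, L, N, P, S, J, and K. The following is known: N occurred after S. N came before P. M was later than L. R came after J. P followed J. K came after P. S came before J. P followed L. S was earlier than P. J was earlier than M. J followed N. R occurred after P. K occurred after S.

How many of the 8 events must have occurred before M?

4

Directly stated before M: J and L.
N reaches M via N → J → M.
S reaches M via S → J → M.
No chain forces K (or any of the others) ahead of M.
That's J, L, N, and S — 4 in all.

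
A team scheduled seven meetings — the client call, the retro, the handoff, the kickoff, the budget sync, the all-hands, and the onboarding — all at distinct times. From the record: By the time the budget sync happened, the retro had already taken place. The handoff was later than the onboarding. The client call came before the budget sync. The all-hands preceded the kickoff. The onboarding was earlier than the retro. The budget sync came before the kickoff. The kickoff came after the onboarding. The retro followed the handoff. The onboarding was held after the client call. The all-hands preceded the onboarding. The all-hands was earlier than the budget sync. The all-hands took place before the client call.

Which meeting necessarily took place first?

The all-hands has a chain of constraints placing it before every other meeting, so the all-hands must be first.

the all-hands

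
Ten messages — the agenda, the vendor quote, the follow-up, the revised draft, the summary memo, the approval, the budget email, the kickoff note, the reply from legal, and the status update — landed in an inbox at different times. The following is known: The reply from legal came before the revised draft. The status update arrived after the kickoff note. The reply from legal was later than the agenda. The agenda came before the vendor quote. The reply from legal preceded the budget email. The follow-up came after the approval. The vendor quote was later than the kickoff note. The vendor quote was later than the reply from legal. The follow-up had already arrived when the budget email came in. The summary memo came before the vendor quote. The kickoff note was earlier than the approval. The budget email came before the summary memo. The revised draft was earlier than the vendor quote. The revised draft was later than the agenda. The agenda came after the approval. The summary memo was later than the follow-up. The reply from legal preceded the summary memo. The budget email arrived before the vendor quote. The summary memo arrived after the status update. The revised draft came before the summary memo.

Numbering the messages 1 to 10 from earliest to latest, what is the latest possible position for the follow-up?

7

The follow-up must come before the budget email, the summary memo, and the vendor quote — 3 messages forced after it.
Everything else can be placed before the follow-up in some valid order, so the follow-up can sit as late as position 10 − 3 = 7.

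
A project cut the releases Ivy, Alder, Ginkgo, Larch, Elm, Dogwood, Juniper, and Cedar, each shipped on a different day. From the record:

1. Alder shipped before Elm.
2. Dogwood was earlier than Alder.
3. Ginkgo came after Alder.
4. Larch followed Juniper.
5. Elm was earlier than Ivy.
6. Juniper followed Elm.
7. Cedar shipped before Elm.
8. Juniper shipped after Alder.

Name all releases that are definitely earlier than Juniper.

Alder, Cedar, Dogwood, Elm

Directly stated before Juniper: Alder and Elm.
Cedar reaches Juniper via Cedar → Elm → Juniper.
Dogwood reaches Juniper via Dogwood → Alder → Juniper.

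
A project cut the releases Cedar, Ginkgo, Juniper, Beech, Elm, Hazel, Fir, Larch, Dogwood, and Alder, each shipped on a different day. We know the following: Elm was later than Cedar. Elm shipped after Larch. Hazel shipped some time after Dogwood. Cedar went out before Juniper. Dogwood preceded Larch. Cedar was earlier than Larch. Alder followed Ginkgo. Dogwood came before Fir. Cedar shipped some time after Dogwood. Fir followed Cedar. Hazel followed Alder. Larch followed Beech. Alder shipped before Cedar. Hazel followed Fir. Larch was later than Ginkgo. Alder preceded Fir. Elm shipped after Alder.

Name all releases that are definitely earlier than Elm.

Alder, Beech, Cedar, Dogwood, Ginkgo, Larch

Directly stated before Elm: Alder, Cedar, and Larch.
Beech reaches Elm via Beech → Larch → Elm.
Dogwood reaches Elm via Dogwood → Cedar → Elm.
Ginkgo reaches Elm via Ginkgo → Alder → Elm.
No chain forces Hazel (or any of the others) ahead of Elm.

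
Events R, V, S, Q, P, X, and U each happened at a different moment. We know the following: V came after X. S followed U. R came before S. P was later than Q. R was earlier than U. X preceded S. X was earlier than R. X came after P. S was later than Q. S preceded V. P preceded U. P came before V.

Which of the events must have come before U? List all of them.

Directly stated before U: P and R.
Q reaches U via Q → P → U.
X reaches U via X → R → U.
No chain forces V (or any of the others) ahead of U.

P, Q, R, X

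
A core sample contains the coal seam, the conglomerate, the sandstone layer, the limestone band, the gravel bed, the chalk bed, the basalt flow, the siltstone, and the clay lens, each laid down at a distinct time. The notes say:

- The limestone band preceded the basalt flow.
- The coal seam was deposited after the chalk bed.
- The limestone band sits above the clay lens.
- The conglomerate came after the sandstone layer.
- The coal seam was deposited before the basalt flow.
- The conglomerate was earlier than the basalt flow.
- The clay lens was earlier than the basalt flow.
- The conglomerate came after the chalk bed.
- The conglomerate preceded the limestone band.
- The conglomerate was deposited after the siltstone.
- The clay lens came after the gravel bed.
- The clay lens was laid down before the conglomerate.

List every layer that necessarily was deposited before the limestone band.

the chalk bed, the clay lens, the conglomerate, the gravel bed, the sandstone layer, the siltstone

Directly stated before the limestone band: the clay lens and the conglomerate.
The chalk bed reaches the limestone band via the chalk bed → the conglomerate → the limestone band.
The gravel bed reaches the limestone band via the gravel bed → the clay lens → the limestone band.
The sandstone layer reaches the limestone band via the sandstone layer → the conglomerate → the limestone band.
Likewise the siltstone reaches the limestone band by chaining the stated constraints.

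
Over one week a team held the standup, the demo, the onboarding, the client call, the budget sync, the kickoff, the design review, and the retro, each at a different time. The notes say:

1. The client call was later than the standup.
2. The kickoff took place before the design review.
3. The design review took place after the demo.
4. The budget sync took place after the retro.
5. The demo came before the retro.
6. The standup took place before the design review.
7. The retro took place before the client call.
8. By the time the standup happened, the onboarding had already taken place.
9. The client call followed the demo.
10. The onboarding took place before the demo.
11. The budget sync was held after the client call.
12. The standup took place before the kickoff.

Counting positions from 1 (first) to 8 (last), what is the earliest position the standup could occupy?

The onboarding must come before the standup — 1 forced predecessor.
Nothing else is forced ahead of the standup, so its earliest slot is position 1 + 1 = 2.

2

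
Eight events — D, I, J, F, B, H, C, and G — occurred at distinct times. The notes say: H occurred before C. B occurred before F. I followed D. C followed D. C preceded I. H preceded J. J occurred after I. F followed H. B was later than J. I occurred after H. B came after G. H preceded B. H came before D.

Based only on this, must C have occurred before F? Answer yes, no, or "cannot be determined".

Chain the constraints: C → I → J → B → F. Each link is directly stated, so C comes before F.

yes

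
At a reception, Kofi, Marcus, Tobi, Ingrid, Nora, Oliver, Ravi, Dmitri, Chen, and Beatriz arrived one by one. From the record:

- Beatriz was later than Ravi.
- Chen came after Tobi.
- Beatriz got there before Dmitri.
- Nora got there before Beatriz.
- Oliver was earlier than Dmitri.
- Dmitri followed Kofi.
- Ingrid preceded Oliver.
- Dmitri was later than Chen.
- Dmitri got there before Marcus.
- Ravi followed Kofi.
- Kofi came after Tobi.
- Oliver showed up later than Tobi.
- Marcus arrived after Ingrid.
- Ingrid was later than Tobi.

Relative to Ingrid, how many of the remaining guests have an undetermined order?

5

Forced before Ingrid: Tobi; forced after Ingrid: Dmitri, Marcus, and Oliver.
That leaves Beatriz, Chen, Kofi, Nora, and Ravi with no forced order relative to Ingrid — 5.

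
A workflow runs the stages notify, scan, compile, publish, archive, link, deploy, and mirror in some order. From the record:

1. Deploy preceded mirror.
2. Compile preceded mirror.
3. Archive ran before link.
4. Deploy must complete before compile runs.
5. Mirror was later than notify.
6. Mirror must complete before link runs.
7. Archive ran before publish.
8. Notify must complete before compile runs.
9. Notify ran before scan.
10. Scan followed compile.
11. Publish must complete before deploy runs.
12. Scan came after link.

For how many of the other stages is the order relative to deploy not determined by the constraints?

1

Forced before deploy: archive and publish; forced after deploy: compile, link, mirror, and scan.
That leaves notify with no forced order relative to deploy — 1.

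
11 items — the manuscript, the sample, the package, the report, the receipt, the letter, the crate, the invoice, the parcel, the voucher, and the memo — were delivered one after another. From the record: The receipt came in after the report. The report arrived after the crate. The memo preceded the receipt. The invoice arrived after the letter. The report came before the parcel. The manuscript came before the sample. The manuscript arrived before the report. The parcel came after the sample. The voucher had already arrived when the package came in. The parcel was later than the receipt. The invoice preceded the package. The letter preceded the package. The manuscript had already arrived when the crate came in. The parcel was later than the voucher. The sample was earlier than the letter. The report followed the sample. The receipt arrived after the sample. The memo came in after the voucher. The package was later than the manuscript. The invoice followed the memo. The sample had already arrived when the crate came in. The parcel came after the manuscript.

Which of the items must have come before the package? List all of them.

Directly stated before the package: the invoice, the letter, the manuscript, and the voucher.
The memo reaches the package via the memo → the invoice → the package.
The sample reaches the package via the sample → the letter → the package.
No chain forces the report (or any of the others) ahead of the package.

the invoice, the letter, the manuscript, the memo, the sample, the voucher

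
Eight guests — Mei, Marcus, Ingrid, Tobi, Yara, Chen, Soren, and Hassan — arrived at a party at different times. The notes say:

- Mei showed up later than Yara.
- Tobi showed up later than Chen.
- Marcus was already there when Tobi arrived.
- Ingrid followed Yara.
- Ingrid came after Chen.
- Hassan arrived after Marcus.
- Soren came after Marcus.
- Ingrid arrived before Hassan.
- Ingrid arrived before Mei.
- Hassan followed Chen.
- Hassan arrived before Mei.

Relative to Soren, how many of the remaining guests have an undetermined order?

6

Forced before Soren: Marcus.
That leaves Chen, Hassan, Ingrid, Mei, Tobi, and Yara with no forced order relative to Soren — 6.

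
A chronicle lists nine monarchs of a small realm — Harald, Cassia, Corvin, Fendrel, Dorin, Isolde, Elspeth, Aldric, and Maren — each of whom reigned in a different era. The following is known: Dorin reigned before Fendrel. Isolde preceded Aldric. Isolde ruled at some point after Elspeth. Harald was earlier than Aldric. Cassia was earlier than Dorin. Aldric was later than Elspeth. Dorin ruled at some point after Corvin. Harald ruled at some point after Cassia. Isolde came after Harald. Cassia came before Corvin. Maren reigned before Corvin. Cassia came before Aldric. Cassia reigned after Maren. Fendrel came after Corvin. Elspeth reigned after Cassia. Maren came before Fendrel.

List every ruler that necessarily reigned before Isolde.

Directly stated before Isolde: Elspeth and Harald.
Cassia reaches Isolde via Cassia → Elspeth → Isolde.
Maren reaches Isolde via Maren → Cassia → Elspeth → Isolde.

Cassia, Elspeth, Harald, Maren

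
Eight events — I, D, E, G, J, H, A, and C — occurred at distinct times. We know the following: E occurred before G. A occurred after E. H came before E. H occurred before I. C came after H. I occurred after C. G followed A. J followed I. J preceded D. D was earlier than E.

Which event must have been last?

Every other event has a chain of constraints placing it before G, so G is last.

G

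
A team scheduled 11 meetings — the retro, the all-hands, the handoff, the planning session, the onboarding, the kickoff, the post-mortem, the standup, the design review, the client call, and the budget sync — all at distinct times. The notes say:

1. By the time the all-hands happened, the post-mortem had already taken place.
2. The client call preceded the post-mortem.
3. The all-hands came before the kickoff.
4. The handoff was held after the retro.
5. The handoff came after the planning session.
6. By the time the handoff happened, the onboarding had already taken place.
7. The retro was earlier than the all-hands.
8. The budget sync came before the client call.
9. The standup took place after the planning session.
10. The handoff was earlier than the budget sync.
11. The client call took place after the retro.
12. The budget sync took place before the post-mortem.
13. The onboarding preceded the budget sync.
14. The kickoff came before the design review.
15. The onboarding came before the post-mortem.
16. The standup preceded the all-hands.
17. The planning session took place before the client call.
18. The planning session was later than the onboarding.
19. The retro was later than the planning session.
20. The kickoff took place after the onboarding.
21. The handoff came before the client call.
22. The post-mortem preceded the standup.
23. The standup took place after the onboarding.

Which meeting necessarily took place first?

The onboarding has a chain of constraints placing it before every other meeting, so the onboarding must be first.

the onboarding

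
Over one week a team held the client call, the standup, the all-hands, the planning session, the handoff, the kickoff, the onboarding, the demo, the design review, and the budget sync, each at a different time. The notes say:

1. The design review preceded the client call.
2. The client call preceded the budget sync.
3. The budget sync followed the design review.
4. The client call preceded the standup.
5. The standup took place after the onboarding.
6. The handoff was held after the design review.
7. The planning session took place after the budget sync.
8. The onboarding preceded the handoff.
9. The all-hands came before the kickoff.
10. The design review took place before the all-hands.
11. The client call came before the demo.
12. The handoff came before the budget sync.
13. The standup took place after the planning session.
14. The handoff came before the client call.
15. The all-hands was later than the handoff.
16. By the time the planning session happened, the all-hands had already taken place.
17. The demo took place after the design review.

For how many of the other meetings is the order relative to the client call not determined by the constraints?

Forced before the client call: the design review, the handoff, and the onboarding; forced after the client call: the budget sync, the demo, the planning session, and the standup.
That leaves the all-hands and the kickoff with no forced order relative to the client call — 2.

2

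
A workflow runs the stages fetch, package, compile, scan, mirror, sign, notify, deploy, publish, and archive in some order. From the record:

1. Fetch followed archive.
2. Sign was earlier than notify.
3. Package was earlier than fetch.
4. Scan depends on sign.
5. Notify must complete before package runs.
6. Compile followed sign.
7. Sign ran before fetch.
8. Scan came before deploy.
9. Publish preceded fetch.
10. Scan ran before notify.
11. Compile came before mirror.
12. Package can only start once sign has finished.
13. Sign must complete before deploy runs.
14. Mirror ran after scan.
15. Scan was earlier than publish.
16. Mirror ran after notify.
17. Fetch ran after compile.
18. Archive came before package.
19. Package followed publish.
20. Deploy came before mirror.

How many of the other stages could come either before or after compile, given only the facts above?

Forced before compile: sign; forced after compile: fetch and mirror.
That leaves archive, deploy, notify, package, publish, and scan with no forced order relative to compile — 6.

6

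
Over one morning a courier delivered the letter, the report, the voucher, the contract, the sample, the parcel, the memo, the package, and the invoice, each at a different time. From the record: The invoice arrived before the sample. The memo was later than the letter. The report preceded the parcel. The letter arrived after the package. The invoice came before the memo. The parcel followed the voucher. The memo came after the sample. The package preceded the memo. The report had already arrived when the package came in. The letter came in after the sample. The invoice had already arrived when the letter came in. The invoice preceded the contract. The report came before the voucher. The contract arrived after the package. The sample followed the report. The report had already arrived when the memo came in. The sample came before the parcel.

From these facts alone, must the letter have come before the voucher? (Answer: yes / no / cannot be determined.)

cannot be determined

No chain of stated constraints runs from the letter to the voucher, and none runs from the voucher to the letter either.
So the relative order of the letter and the voucher is not fixed by the given facts.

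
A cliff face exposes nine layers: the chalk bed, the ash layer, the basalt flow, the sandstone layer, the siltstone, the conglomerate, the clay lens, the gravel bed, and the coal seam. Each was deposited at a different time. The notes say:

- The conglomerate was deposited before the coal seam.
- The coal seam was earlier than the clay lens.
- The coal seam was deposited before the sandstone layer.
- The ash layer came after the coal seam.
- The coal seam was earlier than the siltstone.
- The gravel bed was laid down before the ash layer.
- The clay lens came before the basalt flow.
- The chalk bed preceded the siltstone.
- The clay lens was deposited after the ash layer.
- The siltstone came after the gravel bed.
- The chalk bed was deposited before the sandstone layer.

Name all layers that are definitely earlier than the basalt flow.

Directly stated before the basalt flow: the clay lens.
The ash layer reaches the basalt flow via the ash layer → the clay lens → the basalt flow.
The coal seam reaches the basalt flow via the coal seam → the clay lens → the basalt flow.
The conglomerate reaches the basalt flow via the conglomerate → the coal seam → the clay lens → the basalt flow.
Likewise the gravel bed reaches the basalt flow by chaining the stated constraints.
No chain forces the chalk bed (or any of the others) ahead of the basalt flow.

the ash layer, the clay lens, the coal seam, the conglomerate, the gravel bed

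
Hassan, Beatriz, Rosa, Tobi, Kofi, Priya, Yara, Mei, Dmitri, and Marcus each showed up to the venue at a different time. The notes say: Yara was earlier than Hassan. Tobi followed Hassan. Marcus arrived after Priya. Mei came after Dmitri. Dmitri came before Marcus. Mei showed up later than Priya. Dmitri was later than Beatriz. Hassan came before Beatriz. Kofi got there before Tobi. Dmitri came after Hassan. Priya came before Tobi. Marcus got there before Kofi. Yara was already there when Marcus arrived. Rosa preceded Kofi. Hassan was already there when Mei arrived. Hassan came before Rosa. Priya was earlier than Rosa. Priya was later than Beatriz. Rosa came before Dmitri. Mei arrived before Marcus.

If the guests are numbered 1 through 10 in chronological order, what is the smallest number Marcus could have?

8

Beatriz, Dmitri, Hassan, Mei, Priya, Rosa, and Yara must all come before Marcus — 7 forced predecessors.
Nothing else is forced ahead of Marcus, so their earliest slot is position 7 + 1 = 8.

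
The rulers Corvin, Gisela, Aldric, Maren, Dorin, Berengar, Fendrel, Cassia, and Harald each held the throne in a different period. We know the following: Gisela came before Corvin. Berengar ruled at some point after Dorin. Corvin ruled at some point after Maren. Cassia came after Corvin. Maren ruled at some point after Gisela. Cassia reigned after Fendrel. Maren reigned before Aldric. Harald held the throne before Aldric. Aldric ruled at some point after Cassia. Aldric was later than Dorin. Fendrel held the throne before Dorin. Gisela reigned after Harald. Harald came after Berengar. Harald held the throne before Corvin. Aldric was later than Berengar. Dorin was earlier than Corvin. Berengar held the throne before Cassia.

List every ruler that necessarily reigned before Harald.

Berengar, Dorin, Fendrel

Directly stated before Harald: Berengar.
Dorin reaches Harald via Dorin → Berengar → Harald.
Fendrel reaches Harald via Fendrel → Dorin → Berengar → Harald.
No chain forces Cassia (or any of the others) ahead of Harald.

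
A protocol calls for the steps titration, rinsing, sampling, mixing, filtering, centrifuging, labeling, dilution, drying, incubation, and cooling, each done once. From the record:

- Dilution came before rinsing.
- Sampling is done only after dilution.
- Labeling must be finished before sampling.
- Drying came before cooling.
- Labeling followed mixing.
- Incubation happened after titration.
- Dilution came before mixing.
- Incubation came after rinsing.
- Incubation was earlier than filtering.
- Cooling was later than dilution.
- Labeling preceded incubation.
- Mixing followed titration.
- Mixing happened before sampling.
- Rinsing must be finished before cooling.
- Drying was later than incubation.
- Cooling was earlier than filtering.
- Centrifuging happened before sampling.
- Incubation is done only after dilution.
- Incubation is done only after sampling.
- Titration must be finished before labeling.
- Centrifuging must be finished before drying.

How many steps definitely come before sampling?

Directly stated before sampling: centrifuging, dilution, labeling, and mixing.
Titration reaches sampling via titration → labeling → sampling.
That's centrifuging, dilution, labeling, mixing, and titration — 5 in all.

5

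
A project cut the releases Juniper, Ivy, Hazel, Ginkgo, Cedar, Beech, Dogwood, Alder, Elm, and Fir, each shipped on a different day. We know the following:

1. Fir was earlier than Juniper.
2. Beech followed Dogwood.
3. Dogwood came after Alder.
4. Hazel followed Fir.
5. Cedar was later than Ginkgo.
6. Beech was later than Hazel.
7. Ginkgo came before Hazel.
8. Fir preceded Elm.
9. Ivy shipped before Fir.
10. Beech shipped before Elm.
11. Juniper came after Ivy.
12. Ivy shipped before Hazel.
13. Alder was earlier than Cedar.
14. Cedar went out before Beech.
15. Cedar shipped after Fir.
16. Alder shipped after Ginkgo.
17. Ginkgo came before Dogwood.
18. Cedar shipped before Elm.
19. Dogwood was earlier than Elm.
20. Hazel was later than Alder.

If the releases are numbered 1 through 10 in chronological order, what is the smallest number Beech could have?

Alder, Cedar, Dogwood, Fir, Ginkgo, Hazel, and Ivy must all come before Beech — 7 forced predecessors.
Nothing else is forced ahead of Beech, so its earliest slot is position 7 + 1 = 8.

8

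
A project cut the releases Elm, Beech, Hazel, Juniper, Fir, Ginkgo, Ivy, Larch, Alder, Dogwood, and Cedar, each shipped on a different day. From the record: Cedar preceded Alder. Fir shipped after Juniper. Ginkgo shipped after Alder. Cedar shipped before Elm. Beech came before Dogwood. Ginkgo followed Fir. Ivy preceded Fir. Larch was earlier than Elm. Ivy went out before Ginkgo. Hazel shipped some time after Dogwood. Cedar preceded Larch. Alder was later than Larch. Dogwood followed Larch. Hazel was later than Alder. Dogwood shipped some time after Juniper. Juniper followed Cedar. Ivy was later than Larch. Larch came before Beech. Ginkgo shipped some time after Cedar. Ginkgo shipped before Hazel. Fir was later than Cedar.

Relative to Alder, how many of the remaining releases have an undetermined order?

6

Forced before Alder: Cedar and Larch; forced after Alder: Ginkgo and Hazel.
That leaves Beech, Dogwood, Elm, Fir, Ivy, and Juniper with no forced order relative to Alder — 6.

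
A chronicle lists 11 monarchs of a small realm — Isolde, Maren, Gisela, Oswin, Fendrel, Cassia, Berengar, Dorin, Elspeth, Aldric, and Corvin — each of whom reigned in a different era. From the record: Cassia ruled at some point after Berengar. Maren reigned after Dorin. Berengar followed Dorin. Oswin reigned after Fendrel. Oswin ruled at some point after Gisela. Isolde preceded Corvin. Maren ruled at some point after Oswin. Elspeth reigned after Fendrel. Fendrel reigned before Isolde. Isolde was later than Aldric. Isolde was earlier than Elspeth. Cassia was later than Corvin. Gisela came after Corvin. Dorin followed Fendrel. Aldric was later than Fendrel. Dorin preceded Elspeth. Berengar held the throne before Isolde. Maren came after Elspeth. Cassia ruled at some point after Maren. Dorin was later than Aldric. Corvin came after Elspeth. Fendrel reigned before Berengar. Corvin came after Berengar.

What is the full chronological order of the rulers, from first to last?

The constraints fix every adjacent pair, so only one ordering works:
Fendrel → Aldric → Dorin → Berengar → Isolde → Elspeth → Corvin → Gisela → Oswin → Maren → Cassia.

Fendrel, Aldric, Dorin, Berengar, Isolde, Elspeth, Corvin, Gisela, Oswin, Maren, Cassia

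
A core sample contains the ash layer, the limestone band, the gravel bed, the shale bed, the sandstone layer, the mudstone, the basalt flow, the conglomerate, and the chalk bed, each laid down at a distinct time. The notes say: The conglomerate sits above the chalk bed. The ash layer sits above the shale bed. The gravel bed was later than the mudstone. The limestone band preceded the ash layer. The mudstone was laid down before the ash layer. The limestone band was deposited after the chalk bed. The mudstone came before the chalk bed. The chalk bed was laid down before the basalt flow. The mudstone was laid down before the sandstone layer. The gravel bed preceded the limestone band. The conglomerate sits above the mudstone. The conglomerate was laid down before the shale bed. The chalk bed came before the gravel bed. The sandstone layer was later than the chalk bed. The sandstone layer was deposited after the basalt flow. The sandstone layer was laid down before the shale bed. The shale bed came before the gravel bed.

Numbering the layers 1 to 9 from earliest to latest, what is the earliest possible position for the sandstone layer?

The basalt flow, the chalk bed, and the mudstone must all come before the sandstone layer — 3 forced predecessors.
Nothing else is forced ahead of the sandstone layer, so its earliest slot is position 3 + 1 = 4.

4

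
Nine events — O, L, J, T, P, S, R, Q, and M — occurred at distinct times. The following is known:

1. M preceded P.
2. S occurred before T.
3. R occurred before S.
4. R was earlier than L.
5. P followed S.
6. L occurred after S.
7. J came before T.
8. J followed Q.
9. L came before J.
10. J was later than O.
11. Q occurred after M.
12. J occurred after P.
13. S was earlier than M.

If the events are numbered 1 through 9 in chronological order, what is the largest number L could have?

L must come before J and T — 2 events forced after it.
Everything else can be placed before L in some valid order, so L can sit as late as position 9 − 2 = 7.

7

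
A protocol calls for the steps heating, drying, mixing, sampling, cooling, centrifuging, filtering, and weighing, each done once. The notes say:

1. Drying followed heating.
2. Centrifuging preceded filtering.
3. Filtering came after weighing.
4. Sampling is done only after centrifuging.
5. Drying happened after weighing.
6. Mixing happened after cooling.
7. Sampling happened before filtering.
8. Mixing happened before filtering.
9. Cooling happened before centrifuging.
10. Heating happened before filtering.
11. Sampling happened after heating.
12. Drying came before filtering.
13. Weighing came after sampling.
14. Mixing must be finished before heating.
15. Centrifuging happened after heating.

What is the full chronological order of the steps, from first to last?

The constraints fix every adjacent pair, so only one ordering works:
cooling → mixing → heating → centrifuging → sampling → weighing → drying → filtering.

cooling, mixing, heating, centrifuging, sampling, weighing, drying, filtering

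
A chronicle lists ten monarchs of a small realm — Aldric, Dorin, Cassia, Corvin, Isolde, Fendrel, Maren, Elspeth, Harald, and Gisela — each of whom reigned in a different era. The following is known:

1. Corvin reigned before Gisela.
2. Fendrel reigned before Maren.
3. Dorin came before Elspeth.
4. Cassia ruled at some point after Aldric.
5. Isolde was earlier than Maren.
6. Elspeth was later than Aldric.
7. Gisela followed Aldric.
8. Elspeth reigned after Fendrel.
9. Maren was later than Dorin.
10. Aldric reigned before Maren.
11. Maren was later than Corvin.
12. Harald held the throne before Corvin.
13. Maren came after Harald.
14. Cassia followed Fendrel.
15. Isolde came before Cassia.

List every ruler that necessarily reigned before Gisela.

Aldric, Corvin, Harald

Directly stated before Gisela: Aldric and Corvin.
Harald reaches Gisela via Harald → Corvin → Gisela.
No chain forces Dorin (or any of the others) ahead of Gisela.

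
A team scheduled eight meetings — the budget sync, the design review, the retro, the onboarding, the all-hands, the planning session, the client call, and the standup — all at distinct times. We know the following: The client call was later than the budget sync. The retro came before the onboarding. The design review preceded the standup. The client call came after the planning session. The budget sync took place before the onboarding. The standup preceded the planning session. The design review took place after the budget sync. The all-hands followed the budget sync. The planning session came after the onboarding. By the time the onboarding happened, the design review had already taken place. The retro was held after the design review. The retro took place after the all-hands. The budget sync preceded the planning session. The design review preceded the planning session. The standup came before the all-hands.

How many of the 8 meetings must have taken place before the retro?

4

Directly stated before the retro: the all-hands and the design review.
The budget sync reaches the retro via the budget sync → the all-hands → the retro.
The standup reaches the retro via the standup → the all-hands → the retro.
No chain forces the onboarding (or any of the others) ahead of the retro.
That's the all-hands, the budget sync, the design review, and the standup — 4 in all.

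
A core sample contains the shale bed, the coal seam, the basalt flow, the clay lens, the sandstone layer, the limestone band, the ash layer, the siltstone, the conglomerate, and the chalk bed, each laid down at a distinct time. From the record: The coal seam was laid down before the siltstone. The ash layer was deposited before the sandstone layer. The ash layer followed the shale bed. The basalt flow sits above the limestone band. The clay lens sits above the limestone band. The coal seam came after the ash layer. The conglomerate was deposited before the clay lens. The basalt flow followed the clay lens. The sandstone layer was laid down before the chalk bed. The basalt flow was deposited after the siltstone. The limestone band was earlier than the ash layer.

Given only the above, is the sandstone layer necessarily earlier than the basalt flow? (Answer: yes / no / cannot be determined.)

cannot be determined

No chain of stated constraints runs from the sandstone layer to the basalt flow, and none runs from the basalt flow to the sandstone layer either.
So the relative order of the sandstone layer and the basalt flow is not fixed by the given facts.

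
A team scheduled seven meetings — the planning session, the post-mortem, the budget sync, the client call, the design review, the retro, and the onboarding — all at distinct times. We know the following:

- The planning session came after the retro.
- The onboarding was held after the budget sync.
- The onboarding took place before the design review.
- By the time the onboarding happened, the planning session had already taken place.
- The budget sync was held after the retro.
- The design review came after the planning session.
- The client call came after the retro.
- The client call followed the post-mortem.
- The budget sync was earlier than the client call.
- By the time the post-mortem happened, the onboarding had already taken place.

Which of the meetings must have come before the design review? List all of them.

Directly stated before the design review: the onboarding and the planning session.
The budget sync reaches the design review via the budget sync → the onboarding → the design review.
The retro reaches the design review via the retro → the planning session → the design review.

the budget sync, the onboarding, the planning session, the retro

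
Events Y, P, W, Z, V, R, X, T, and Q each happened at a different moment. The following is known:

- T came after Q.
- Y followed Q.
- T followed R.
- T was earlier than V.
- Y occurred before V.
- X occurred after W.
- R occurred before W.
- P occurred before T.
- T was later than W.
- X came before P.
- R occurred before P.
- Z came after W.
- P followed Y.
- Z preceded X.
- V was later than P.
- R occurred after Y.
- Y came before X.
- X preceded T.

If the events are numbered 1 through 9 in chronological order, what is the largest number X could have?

6

X must come before P, T, and V — 3 events forced after it.
Everything else can be placed before X in some valid order, so X can sit as late as position 9 − 3 = 6.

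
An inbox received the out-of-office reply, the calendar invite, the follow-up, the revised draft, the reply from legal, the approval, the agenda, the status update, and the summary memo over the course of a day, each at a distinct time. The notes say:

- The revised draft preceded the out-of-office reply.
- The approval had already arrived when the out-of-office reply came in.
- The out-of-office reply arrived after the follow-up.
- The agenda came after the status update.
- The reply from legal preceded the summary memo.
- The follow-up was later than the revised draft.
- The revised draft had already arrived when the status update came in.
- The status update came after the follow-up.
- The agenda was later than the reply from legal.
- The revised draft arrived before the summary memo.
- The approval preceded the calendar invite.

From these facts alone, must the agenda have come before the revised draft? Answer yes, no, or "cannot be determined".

no

Tracing the constraints gives the revised draft → the status update → the agenda, so the revised draft must come before the agenda.
That means the agenda cannot be before the revised draft.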